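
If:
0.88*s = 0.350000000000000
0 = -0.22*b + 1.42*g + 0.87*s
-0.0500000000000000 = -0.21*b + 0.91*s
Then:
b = 1.96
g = 0.06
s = 0.40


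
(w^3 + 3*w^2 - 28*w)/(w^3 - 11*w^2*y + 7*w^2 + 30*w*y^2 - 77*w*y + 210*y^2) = w*(w - 4)/(w^2 - 11*w*y + 30*y^2)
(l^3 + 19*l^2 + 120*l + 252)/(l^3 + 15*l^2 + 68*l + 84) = (l + 6)/(l + 2)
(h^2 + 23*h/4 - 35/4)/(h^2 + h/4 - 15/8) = 2*(h + 7)/(2*h + 3)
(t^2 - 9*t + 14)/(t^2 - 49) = (t - 2)/(t + 7)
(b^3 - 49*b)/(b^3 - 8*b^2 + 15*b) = (b^2 - 49)/(b^2 - 8*b + 15)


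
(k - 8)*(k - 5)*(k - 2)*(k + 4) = k^4 - 11*k^3 + 6*k^2 + 184*k - 320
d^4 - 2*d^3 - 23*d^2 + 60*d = d*(d - 4)*(d - 3)*(d + 5)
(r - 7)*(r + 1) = r^2 - 6*r - 7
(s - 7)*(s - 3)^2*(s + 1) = s^4 - 12*s^3 + 38*s^2 - 12*s - 63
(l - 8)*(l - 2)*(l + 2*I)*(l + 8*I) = l^4 - 10*l^3 + 10*I*l^3 - 100*I*l^2 + 160*l + 160*I*l - 256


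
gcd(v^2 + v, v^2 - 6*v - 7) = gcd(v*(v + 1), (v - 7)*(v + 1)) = v + 1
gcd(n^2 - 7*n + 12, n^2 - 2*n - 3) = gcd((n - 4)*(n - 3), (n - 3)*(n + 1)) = n - 3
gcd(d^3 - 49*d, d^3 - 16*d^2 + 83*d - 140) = d - 7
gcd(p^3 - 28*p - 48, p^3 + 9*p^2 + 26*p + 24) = p^2 + 6*p + 8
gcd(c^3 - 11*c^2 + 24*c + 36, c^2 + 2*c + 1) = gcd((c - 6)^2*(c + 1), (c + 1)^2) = c + 1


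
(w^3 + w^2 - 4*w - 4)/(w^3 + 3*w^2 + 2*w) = (w - 2)/w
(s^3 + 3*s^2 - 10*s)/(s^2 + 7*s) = (s^2 + 3*s - 10)/(s + 7)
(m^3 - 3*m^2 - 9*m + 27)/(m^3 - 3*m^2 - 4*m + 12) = (m^2 - 9)/(m^2 - 4)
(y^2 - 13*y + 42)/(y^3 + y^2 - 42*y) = (y - 7)/(y*(y + 7))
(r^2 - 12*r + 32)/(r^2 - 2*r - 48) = (r - 4)/(r + 6)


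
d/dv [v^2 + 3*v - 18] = 2*v + 3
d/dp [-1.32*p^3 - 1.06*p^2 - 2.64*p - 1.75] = -3.96*p^2 - 2.12*p - 2.64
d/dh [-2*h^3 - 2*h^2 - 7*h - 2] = -6*h^2 - 4*h - 7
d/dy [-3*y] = -3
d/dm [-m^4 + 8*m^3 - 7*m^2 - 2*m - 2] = -4*m^3 + 24*m^2 - 14*m - 2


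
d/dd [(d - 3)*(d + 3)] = 2*d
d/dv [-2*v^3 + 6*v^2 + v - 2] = -6*v^2 + 12*v + 1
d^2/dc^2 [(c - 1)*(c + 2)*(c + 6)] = 6*c + 14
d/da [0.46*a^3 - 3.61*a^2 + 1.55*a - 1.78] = 1.38*a^2 - 7.22*a + 1.55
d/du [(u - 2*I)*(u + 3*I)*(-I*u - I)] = -3*I*u^2 + 2*u*(1 - I) + 1 - 6*I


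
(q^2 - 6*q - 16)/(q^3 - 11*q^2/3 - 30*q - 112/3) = 3/(3*q + 7)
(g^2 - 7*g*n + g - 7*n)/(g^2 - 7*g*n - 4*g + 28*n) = (g + 1)/(g - 4)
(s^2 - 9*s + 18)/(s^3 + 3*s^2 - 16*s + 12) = (s^2 - 9*s + 18)/(s^3 + 3*s^2 - 16*s + 12)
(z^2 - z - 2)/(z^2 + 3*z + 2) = (z - 2)/(z + 2)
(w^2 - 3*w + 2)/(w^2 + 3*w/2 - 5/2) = 2*(w - 2)/(2*w + 5)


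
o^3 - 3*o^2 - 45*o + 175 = (o - 5)^2*(o + 7)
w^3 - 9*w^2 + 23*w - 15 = (w - 5)*(w - 3)*(w - 1)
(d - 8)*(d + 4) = d^2 - 4*d - 32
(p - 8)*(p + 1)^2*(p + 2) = p^4 - 4*p^3 - 27*p^2 - 38*p - 16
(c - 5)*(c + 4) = c^2 - c - 20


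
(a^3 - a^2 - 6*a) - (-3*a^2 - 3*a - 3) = a^3 + 2*a^2 - 3*a + 3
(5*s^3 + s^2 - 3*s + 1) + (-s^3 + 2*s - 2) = 4*s^3 + s^2 - s - 1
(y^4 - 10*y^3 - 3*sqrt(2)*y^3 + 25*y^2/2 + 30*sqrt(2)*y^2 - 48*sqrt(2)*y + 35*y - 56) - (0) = y^4 - 10*y^3 - 3*sqrt(2)*y^3 + 25*y^2/2 + 30*sqrt(2)*y^2 - 48*sqrt(2)*y + 35*y - 56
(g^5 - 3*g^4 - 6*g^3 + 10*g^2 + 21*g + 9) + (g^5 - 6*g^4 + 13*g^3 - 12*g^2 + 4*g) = 2*g^5 - 9*g^4 + 7*g^3 - 2*g^2 + 25*g + 9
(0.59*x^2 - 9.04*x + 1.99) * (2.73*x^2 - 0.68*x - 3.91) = 1.6107*x^4 - 25.0804*x^3 + 9.273*x^2 + 33.9932*x - 7.7809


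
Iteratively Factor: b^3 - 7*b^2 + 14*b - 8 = (b - 1)*(b^2 - 6*b + 8) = (b - 2)*(b - 1)*(b - 4)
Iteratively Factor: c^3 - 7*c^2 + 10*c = (c - 5)*(c^2 - 2*c) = (c - 5)*(c - 2)*(c)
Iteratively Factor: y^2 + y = (y + 1)*(y)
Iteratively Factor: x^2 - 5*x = (x - 5)*(x)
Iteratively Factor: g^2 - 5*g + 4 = (g - 1)*(g - 4)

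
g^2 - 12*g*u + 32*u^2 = (g - 8*u)*(g - 4*u)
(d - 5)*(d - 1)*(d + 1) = d^3 - 5*d^2 - d + 5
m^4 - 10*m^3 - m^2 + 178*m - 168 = (m - 7)*(m - 6)*(m - 1)*(m + 4)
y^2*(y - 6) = y^3 - 6*y^2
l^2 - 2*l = l*(l - 2)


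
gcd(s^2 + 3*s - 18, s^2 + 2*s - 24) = s + 6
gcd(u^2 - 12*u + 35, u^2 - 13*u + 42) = u - 7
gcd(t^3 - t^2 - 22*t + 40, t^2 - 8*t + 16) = t - 4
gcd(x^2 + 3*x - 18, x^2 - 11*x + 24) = x - 3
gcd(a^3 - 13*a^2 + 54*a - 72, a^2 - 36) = a - 6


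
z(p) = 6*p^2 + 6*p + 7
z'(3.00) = 42.00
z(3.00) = 79.00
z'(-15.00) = -174.00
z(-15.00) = 1267.00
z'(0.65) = 13.80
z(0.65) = 13.44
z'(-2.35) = -22.20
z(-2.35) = 26.04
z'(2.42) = 35.04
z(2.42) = 56.66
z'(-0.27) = 2.76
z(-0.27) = 5.82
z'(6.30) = 81.60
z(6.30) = 282.94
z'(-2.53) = -24.36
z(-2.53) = 30.23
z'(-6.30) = -69.60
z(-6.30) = 207.34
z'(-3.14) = -31.68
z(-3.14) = 47.32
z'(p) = 12*p + 6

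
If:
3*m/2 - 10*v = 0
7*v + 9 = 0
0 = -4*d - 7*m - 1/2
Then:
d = 119/8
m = -60/7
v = -9/7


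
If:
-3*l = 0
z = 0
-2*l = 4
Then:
No Solution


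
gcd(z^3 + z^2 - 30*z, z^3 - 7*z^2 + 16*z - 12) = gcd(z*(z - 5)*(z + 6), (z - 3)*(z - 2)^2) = 1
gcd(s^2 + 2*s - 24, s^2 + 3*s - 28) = s - 4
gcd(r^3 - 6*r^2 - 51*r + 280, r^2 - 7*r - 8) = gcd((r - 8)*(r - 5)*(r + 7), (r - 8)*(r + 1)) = r - 8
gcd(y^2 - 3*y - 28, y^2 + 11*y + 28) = y + 4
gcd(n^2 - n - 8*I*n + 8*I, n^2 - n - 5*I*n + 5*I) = n - 1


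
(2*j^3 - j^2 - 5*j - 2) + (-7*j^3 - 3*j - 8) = -5*j^3 - j^2 - 8*j - 10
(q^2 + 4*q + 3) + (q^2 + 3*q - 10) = 2*q^2 + 7*q - 7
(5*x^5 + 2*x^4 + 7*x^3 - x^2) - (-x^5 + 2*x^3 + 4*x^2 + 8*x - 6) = 6*x^5 + 2*x^4 + 5*x^3 - 5*x^2 - 8*x + 6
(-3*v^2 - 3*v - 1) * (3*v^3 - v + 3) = -9*v^5 - 9*v^4 - 6*v^2 - 8*v - 3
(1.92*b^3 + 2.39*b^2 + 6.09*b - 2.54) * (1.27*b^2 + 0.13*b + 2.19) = 2.4384*b^5 + 3.2849*b^4 + 12.2498*b^3 + 2.8*b^2 + 13.0069*b - 5.5626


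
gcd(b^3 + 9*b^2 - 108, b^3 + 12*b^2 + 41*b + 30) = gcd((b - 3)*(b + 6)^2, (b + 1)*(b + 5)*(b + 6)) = b + 6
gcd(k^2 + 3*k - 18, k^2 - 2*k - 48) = k + 6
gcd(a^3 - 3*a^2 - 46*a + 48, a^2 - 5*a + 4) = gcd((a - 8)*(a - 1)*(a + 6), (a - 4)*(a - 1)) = a - 1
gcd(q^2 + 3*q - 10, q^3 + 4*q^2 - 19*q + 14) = q - 2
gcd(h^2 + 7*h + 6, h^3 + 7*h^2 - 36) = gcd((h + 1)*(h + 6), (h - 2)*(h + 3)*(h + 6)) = h + 6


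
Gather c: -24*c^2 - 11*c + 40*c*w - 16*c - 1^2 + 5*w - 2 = -24*c^2 + c*(40*w - 27) + 5*w - 3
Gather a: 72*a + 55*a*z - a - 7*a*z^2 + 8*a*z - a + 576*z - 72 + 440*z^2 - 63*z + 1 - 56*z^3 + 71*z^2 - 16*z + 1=a*(-7*z^2 + 63*z + 70) - 56*z^3 + 511*z^2 + 497*z - 70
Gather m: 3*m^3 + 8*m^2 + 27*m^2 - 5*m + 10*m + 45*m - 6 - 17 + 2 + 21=3*m^3 + 35*m^2 + 50*m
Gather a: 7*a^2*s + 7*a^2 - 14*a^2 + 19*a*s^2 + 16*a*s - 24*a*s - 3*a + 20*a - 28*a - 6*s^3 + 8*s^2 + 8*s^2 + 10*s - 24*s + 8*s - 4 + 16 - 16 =a^2*(7*s - 7) + a*(19*s^2 - 8*s - 11) - 6*s^3 + 16*s^2 - 6*s - 4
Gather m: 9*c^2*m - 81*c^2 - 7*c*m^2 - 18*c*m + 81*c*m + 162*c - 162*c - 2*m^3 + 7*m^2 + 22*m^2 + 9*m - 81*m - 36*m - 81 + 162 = -81*c^2 - 2*m^3 + m^2*(29 - 7*c) + m*(9*c^2 + 63*c - 108) + 81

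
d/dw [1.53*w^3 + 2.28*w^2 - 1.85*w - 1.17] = 4.59*w^2 + 4.56*w - 1.85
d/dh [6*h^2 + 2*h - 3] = 12*h + 2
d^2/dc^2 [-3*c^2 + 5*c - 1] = -6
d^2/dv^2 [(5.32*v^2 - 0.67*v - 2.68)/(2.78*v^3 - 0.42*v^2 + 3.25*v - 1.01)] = (82.230176*v^6 - 31.068168*v^5 - 532.248792*v^4 + 285.585756*v^3 - 184.234488*v^2 - 21.49494*v - 47.885974)/(21.484952*v^9 - 9.737784*v^8 + 76.823076*v^7 - 46.25934*v^6 + 96.886806*v^5 - 68.595342*v^4 + 51.107659*v^3 - 33.289701*v^2 + 9.945975*v - 1.030301)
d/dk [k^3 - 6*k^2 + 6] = 3*k*(k - 4)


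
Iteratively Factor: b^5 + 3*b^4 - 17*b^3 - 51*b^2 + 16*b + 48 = (b + 4)*(b^4 - b^3 - 13*b^2 + b + 12) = (b - 4)*(b + 4)*(b^3 + 3*b^2 - b - 3) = (b - 4)*(b - 1)*(b + 4)*(b^2 + 4*b + 3) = (b - 4)*(b - 1)*(b + 3)*(b + 4)*(b + 1)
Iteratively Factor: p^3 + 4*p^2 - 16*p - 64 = (p + 4)*(p^2 - 16) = (p - 4)*(p + 4)*(p + 4)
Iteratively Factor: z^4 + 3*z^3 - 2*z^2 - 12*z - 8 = (z + 1)*(z^3 + 2*z^2 - 4*z - 8) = (z + 1)*(z + 2)*(z^2 - 4) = (z + 1)*(z + 2)^2*(z - 2)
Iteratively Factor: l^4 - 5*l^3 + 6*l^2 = (l - 3)*(l^3 - 2*l^2) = l*(l - 3)*(l^2 - 2*l) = l*(l - 3)*(l - 2)*(l)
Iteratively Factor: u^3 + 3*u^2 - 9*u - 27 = (u + 3)*(u^2 - 9) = (u + 3)^2*(u - 3)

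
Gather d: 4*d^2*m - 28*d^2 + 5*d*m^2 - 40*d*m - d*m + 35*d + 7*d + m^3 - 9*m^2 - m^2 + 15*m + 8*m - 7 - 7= d^2*(4*m - 28) + d*(5*m^2 - 41*m + 42) + m^3 - 10*m^2 + 23*m - 14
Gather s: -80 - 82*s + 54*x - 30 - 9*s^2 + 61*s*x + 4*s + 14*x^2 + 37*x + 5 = -9*s^2 + s*(61*x - 78) + 14*x^2 + 91*x - 105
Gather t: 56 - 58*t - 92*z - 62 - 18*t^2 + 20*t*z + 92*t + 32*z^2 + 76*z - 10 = -18*t^2 + t*(20*z + 34) + 32*z^2 - 16*z - 16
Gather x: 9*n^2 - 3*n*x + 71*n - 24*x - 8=9*n^2 + 71*n + x*(-3*n - 24) - 8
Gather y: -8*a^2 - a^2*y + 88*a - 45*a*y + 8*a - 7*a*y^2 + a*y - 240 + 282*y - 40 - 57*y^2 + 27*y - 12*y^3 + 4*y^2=-8*a^2 + 96*a - 12*y^3 + y^2*(-7*a - 53) + y*(-a^2 - 44*a + 309) - 280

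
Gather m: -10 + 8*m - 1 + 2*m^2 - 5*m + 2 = 2*m^2 + 3*m - 9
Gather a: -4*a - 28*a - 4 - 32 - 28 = -32*a - 64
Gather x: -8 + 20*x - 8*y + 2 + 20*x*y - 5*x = x*(20*y + 15) - 8*y - 6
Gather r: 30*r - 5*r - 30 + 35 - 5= 25*r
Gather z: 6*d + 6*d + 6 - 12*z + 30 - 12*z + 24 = 12*d - 24*z + 60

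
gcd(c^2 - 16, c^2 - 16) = c^2 - 16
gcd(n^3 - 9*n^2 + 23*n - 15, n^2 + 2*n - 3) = n - 1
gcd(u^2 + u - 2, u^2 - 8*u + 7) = u - 1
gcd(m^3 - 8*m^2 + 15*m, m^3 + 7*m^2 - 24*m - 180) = m - 5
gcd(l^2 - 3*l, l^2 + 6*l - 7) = 1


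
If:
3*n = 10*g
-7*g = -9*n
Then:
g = 0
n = 0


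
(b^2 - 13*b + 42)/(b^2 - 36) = (b - 7)/(b + 6)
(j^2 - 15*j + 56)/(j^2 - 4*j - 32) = (j - 7)/(j + 4)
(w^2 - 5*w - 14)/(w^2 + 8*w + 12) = (w - 7)/(w + 6)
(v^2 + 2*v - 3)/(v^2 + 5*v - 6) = (v + 3)/(v + 6)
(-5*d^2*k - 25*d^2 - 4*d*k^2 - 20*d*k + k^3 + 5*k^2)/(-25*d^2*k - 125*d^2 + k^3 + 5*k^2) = (d + k)/(5*d + k)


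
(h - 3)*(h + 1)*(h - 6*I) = h^3 - 2*h^2 - 6*I*h^2 - 3*h + 12*I*h + 18*I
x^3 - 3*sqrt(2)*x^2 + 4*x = x*(x - 2*sqrt(2))*(x - sqrt(2))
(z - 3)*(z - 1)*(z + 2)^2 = z^4 - 9*z^2 - 4*z + 12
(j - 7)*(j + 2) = j^2 - 5*j - 14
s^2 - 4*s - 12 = (s - 6)*(s + 2)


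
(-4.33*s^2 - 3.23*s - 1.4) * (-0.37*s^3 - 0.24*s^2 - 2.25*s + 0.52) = 1.6021*s^5 + 2.2343*s^4 + 11.0357*s^3 + 5.3519*s^2 + 1.4704*s - 0.728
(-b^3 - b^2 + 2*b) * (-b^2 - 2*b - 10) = b^5 + 3*b^4 + 10*b^3 + 6*b^2 - 20*b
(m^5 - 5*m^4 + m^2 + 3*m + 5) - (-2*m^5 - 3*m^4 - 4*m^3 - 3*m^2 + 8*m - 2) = 3*m^5 - 2*m^4 + 4*m^3 + 4*m^2 - 5*m + 7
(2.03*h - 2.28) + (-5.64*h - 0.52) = -3.61*h - 2.8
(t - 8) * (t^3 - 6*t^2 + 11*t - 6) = t^4 - 14*t^3 + 59*t^2 - 94*t + 48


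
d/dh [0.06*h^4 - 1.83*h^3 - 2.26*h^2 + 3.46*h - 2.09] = 0.24*h^3 - 5.49*h^2 - 4.52*h + 3.46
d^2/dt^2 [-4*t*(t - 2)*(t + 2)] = -24*t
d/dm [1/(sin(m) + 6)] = -cos(m)/(sin(m) + 6)^2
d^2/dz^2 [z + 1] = 0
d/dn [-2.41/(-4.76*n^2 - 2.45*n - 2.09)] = (-22.9432*n - 5.9045)/(4.76*n^2 + 2.45*n + 2.09)^2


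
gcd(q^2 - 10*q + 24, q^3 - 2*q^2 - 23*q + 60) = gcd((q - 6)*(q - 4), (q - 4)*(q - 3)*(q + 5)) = q - 4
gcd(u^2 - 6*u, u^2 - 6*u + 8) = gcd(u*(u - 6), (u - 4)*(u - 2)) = 1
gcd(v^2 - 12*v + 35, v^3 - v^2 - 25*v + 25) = v - 5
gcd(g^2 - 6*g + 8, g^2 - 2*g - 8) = g - 4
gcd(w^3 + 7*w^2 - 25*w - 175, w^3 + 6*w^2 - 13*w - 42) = w + 7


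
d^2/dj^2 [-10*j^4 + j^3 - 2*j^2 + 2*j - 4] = -120*j^2 + 6*j - 4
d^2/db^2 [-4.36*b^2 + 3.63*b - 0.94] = -8.72000000000000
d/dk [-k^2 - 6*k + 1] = -2*k - 6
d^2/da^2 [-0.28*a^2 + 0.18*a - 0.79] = -0.560000000000000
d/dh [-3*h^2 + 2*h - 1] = 2 - 6*h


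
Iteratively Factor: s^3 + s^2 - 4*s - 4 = (s + 2)*(s^2 - s - 2) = (s + 1)*(s + 2)*(s - 2)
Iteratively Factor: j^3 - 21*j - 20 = (j + 1)*(j^2 - j - 20) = (j + 1)*(j + 4)*(j - 5)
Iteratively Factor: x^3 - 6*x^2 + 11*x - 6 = (x - 3)*(x^2 - 3*x + 2) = (x - 3)*(x - 2)*(x - 1)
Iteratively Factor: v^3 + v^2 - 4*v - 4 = (v + 2)*(v^2 - v - 2) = (v - 2)*(v + 2)*(v + 1)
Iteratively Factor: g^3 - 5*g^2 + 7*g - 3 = (g - 1)*(g^2 - 4*g + 3) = (g - 1)^2*(g - 3)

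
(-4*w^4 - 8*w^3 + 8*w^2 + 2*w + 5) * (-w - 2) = 4*w^5 + 16*w^4 + 8*w^3 - 18*w^2 - 9*w - 10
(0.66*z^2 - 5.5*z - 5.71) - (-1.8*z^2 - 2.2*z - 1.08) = 2.46*z^2 - 3.3*z - 4.63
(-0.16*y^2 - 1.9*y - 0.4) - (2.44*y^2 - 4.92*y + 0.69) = -2.6*y^2 + 3.02*y - 1.09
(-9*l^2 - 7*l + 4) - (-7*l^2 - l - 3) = -2*l^2 - 6*l + 7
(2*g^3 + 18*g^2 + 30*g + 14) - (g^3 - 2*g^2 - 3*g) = g^3 + 20*g^2 + 33*g + 14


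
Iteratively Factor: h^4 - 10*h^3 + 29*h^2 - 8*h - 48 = (h + 1)*(h^3 - 11*h^2 + 40*h - 48) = (h - 3)*(h + 1)*(h^2 - 8*h + 16) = (h - 4)*(h - 3)*(h + 1)*(h - 4)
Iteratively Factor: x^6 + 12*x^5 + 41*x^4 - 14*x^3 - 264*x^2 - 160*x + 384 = (x + 4)*(x^5 + 8*x^4 + 9*x^3 - 50*x^2 - 64*x + 96) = (x + 3)*(x + 4)*(x^4 + 5*x^3 - 6*x^2 - 32*x + 32) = (x - 1)*(x + 3)*(x + 4)*(x^3 + 6*x^2 - 32) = (x - 2)*(x - 1)*(x + 3)*(x + 4)*(x^2 + 8*x + 16) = (x - 2)*(x - 1)*(x + 3)*(x + 4)^2*(x + 4)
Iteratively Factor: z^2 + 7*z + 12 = (z + 3)*(z + 4)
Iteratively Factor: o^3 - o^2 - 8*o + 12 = (o + 3)*(o^2 - 4*o + 4) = (o - 2)*(o + 3)*(o - 2)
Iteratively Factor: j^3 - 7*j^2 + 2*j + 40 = (j - 4)*(j^2 - 3*j - 10) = (j - 4)*(j + 2)*(j - 5)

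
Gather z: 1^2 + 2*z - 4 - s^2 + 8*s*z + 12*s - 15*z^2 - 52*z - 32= -s^2 + 12*s - 15*z^2 + z*(8*s - 50) - 35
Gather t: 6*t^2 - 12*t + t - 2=6*t^2 - 11*t - 2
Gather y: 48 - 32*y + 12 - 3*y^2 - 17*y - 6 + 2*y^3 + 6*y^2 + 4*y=2*y^3 + 3*y^2 - 45*y + 54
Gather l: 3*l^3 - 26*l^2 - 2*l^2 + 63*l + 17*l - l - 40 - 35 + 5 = 3*l^3 - 28*l^2 + 79*l - 70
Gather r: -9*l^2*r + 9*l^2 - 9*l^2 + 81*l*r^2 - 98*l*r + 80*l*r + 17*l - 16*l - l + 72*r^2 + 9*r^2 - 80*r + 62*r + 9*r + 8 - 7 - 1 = r^2*(81*l + 81) + r*(-9*l^2 - 18*l - 9)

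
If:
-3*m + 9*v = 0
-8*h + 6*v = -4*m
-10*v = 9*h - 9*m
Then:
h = 0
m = 0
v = 0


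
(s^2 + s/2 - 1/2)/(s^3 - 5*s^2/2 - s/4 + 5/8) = 4*(s + 1)/(4*s^2 - 8*s - 5)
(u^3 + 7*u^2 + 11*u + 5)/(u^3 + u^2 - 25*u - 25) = (u + 1)/(u - 5)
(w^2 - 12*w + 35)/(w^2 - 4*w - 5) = (w - 7)/(w + 1)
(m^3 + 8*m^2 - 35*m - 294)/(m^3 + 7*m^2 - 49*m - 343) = (m - 6)/(m - 7)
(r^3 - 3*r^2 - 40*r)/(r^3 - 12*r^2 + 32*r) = (r + 5)/(r - 4)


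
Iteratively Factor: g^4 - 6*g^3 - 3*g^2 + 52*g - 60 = (g - 2)*(g^3 - 4*g^2 - 11*g + 30) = (g - 2)^2*(g^2 - 2*g - 15) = (g - 2)^2*(g + 3)*(g - 5)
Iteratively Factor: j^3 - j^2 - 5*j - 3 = (j - 3)*(j^2 + 2*j + 1) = (j - 3)*(j + 1)*(j + 1)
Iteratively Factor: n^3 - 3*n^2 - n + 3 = (n - 3)*(n^2 - 1) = (n - 3)*(n + 1)*(n - 1)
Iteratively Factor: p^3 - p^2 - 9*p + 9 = (p - 3)*(p^2 + 2*p - 3) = (p - 3)*(p + 3)*(p - 1)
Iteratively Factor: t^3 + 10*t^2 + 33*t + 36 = (t + 3)*(t^2 + 7*t + 12) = (t + 3)^2*(t + 4)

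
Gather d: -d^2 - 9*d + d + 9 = -d^2 - 8*d + 9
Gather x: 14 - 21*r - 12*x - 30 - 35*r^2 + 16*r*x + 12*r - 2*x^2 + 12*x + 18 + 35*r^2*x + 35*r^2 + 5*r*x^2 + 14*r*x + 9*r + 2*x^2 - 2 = 5*r*x^2 + x*(35*r^2 + 30*r)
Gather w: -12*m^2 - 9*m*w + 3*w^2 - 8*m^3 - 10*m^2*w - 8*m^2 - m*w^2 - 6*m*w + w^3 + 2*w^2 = -8*m^3 - 20*m^2 + w^3 + w^2*(5 - m) + w*(-10*m^2 - 15*m)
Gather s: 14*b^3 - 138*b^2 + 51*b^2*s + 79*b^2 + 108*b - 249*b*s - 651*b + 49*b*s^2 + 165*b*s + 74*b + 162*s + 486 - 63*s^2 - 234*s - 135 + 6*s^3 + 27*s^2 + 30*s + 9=14*b^3 - 59*b^2 - 469*b + 6*s^3 + s^2*(49*b - 36) + s*(51*b^2 - 84*b - 42) + 360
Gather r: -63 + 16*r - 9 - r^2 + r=-r^2 + 17*r - 72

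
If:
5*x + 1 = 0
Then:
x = -1/5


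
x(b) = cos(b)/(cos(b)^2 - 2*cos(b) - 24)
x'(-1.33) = -0.04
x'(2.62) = 0.03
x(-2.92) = 0.05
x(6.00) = -0.04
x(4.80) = -0.00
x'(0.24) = 0.01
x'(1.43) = 0.04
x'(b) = (2*sin(b)*cos(b) - 2*sin(b))*cos(b)/(cos(b)^2 - 2*cos(b) - 24)^2 - sin(b)/(cos(b)^2 - 2*cos(b) - 24)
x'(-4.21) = 0.04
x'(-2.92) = -0.01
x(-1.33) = -0.01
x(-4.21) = 0.02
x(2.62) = 0.04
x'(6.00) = -0.01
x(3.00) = 0.05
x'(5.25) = -0.03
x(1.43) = -0.01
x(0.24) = -0.04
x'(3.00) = 0.01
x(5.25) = -0.02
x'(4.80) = -0.04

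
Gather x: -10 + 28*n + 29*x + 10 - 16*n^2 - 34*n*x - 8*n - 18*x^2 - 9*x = -16*n^2 + 20*n - 18*x^2 + x*(20 - 34*n)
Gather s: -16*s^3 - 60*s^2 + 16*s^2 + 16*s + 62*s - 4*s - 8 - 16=-16*s^3 - 44*s^2 + 74*s - 24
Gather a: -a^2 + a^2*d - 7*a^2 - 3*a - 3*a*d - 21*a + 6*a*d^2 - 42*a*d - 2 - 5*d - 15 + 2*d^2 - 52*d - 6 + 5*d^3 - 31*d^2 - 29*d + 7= a^2*(d - 8) + a*(6*d^2 - 45*d - 24) + 5*d^3 - 29*d^2 - 86*d - 16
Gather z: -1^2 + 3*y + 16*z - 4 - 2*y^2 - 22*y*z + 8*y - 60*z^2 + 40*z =-2*y^2 + 11*y - 60*z^2 + z*(56 - 22*y) - 5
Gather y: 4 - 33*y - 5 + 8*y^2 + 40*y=8*y^2 + 7*y - 1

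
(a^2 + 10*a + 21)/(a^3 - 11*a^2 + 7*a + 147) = (a + 7)/(a^2 - 14*a + 49)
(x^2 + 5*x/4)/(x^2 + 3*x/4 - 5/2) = x*(4*x + 5)/(4*x^2 + 3*x - 10)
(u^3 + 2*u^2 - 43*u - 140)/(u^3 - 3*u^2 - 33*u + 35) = (u + 4)/(u - 1)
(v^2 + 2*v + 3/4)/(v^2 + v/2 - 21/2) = (4*v^2 + 8*v + 3)/(2*(2*v^2 + v - 21))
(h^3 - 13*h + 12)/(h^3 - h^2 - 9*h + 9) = (h + 4)/(h + 3)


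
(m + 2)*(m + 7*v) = m^2 + 7*m*v + 2*m + 14*v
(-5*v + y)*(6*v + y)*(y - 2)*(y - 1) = -30*v^2*y^2 + 90*v^2*y - 60*v^2 + v*y^3 - 3*v*y^2 + 2*v*y + y^4 - 3*y^3 + 2*y^2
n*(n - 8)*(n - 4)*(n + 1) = n^4 - 11*n^3 + 20*n^2 + 32*n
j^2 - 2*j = j*(j - 2)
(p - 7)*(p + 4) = p^2 - 3*p - 28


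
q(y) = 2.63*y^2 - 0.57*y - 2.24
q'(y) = 5.26*y - 0.57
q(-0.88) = 0.30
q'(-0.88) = -5.20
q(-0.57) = -1.06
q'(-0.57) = -3.57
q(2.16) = 8.80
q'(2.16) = 10.79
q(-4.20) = 46.55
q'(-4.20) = -22.66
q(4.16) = 40.90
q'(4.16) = 21.31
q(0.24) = -2.23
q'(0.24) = 0.69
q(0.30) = -2.17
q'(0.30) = 1.01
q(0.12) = -2.27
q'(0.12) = 0.06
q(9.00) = 205.66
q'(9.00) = 46.77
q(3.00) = 19.72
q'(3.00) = 15.21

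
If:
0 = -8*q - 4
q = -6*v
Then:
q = -1/2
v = 1/12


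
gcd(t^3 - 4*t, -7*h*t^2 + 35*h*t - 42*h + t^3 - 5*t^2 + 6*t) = t - 2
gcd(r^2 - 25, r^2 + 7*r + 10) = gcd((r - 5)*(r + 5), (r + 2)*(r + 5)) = r + 5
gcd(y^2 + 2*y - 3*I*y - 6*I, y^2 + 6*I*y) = 1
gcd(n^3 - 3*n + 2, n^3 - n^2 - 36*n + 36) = n - 1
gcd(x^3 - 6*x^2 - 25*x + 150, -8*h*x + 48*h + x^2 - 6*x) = x - 6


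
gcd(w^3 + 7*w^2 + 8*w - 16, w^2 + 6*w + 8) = w + 4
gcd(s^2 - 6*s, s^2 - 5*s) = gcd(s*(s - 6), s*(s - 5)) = s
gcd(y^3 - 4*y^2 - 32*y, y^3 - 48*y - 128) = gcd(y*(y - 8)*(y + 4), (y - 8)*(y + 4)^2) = y^2 - 4*y - 32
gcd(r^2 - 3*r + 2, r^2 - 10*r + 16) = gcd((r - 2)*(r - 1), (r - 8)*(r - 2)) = r - 2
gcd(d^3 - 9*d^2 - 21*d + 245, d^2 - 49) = d - 7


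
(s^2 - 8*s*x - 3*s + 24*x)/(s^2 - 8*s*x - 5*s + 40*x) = (s - 3)/(s - 5)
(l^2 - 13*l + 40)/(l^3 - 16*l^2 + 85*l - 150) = (l - 8)/(l^2 - 11*l + 30)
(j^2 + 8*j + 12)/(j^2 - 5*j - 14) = (j + 6)/(j - 7)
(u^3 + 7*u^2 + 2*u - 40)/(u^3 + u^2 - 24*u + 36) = (u^2 + 9*u + 20)/(u^2 + 3*u - 18)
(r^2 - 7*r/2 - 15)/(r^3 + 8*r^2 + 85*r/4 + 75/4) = 2*(r - 6)/(2*r^2 + 11*r + 15)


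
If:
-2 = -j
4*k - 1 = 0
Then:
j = 2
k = 1/4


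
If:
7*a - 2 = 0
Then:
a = 2/7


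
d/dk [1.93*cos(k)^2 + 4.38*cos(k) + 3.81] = -(3.86*cos(k) + 4.38)*sin(k)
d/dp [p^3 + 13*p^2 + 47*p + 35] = 3*p^2 + 26*p + 47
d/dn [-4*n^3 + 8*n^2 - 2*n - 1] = -12*n^2 + 16*n - 2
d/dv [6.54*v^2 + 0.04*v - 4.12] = 13.08*v + 0.04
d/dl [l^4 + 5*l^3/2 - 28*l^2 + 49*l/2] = 4*l^3 + 15*l^2/2 - 56*l + 49/2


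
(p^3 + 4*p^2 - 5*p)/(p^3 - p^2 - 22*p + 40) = p*(p - 1)/(p^2 - 6*p + 8)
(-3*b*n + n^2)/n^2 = (-3*b + n)/n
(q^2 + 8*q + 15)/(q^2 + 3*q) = (q + 5)/q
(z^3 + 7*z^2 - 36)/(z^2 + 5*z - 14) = (z^2 + 9*z + 18)/(z + 7)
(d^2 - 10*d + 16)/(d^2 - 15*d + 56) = (d - 2)/(d - 7)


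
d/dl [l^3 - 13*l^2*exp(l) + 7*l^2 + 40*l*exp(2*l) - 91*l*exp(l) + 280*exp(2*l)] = -13*l^2*exp(l) + 3*l^2 + 80*l*exp(2*l) - 117*l*exp(l) + 14*l + 600*exp(2*l) - 91*exp(l)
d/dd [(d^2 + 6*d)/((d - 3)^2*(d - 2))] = (-d^3 - 15*d^2 + 24*d + 36)/(d^5 - 13*d^4 + 67*d^3 - 171*d^2 + 216*d - 108)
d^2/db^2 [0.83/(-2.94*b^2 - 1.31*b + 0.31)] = (14.348376*b^2 + 6.393324*b - 0.83*(5.88*b + 1.31)*(11.76*b + 2.62) - 1.512924)/(2.94*b^2 + 1.31*b - 0.31)^3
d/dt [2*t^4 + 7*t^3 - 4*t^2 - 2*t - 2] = 8*t^3 + 21*t^2 - 8*t - 2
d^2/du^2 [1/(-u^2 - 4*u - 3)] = 2*(u^2 + 4*u - 4*(u + 2)^2 + 3)/(u^2 + 4*u + 3)^3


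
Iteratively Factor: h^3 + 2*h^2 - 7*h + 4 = (h + 4)*(h^2 - 2*h + 1) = (h - 1)*(h + 4)*(h - 1)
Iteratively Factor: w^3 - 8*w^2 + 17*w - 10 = (w - 1)*(w^2 - 7*w + 10) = (w - 5)*(w - 1)*(w - 2)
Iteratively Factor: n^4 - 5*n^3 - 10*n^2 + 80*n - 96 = (n + 4)*(n^3 - 9*n^2 + 26*n - 24) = (n - 3)*(n + 4)*(n^2 - 6*n + 8) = (n - 4)*(n - 3)*(n + 4)*(n - 2)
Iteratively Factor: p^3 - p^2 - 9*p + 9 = (p + 3)*(p^2 - 4*p + 3) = (p - 1)*(p + 3)*(p - 3)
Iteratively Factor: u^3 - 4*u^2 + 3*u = (u - 3)*(u^2 - u) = (u - 3)*(u - 1)*(u)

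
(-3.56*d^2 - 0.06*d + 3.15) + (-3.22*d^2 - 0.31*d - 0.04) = -6.78*d^2 - 0.37*d + 3.11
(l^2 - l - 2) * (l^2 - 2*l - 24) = l^4 - 3*l^3 - 24*l^2 + 28*l + 48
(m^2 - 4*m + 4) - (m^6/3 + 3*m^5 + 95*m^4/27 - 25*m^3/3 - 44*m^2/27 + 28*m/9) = -m^6/3 - 3*m^5 - 95*m^4/27 + 25*m^3/3 + 71*m^2/27 - 64*m/9 + 4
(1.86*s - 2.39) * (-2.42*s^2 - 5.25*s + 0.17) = -4.5012*s^3 - 3.9812*s^2 + 12.8637*s - 0.4063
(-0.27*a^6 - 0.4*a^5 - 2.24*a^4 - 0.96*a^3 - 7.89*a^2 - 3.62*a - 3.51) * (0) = 0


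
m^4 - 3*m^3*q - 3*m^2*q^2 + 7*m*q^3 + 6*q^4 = (m - 3*q)*(m - 2*q)*(m + q)^2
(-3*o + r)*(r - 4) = -3*o*r + 12*o + r^2 - 4*r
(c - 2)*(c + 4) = c^2 + 2*c - 8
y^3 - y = y*(y - 1)*(y + 1)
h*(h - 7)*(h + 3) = h^3 - 4*h^2 - 21*h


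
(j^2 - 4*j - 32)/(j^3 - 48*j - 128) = 1/(j + 4)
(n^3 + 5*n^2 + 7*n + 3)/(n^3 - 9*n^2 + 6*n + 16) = (n^2 + 4*n + 3)/(n^2 - 10*n + 16)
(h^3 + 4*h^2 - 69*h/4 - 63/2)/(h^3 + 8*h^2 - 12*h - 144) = (h^2 - 2*h - 21/4)/(h^2 + 2*h - 24)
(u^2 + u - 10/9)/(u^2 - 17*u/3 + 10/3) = (u + 5/3)/(u - 5)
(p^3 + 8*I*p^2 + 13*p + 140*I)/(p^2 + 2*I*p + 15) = (p^2 + 3*I*p + 28)/(p - 3*I)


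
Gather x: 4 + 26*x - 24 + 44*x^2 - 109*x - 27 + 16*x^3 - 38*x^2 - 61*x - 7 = 16*x^3 + 6*x^2 - 144*x - 54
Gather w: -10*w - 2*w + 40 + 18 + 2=60 - 12*w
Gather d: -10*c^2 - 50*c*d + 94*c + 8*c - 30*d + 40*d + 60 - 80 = -10*c^2 + 102*c + d*(10 - 50*c) - 20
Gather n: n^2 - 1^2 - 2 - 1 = n^2 - 4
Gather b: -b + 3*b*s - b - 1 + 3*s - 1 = b*(3*s - 2) + 3*s - 2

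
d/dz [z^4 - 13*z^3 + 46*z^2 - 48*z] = 4*z^3 - 39*z^2 + 92*z - 48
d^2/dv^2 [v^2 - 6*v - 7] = 2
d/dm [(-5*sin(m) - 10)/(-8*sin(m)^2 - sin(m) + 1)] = 5*(-32*sin(m) + 4*cos(2*m) - 7)*cos(m)/(8*sin(m)^2 + sin(m) - 1)^2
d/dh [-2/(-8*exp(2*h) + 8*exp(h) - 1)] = (16 - 32*exp(h))*exp(h)/(8*exp(2*h) - 8*exp(h) + 1)^2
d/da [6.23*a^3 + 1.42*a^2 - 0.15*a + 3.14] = 18.69*a^2 + 2.84*a - 0.15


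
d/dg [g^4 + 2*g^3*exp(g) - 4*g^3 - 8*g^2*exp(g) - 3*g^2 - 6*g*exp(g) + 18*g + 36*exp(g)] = 2*g^3*exp(g) + 4*g^3 - 2*g^2*exp(g) - 12*g^2 - 22*g*exp(g) - 6*g + 30*exp(g) + 18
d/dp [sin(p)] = cos(p)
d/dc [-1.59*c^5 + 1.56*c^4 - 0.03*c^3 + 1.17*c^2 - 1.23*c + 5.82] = -7.95*c^4 + 6.24*c^3 - 0.09*c^2 + 2.34*c - 1.23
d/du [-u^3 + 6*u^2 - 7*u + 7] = -3*u^2 + 12*u - 7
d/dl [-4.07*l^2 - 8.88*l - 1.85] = -8.14*l - 8.88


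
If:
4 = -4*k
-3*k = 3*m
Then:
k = -1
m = 1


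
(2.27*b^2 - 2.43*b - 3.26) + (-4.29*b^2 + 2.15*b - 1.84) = -2.02*b^2 - 0.28*b - 5.1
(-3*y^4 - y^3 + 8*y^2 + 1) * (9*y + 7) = -27*y^5 - 30*y^4 + 65*y^3 + 56*y^2 + 9*y + 7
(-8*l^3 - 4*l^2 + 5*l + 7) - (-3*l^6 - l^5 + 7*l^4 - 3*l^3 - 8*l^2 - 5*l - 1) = 3*l^6 + l^5 - 7*l^4 - 5*l^3 + 4*l^2 + 10*l + 8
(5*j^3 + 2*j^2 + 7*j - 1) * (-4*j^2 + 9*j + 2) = -20*j^5 + 37*j^4 + 71*j^2 + 5*j - 2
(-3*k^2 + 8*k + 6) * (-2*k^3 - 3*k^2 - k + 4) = 6*k^5 - 7*k^4 - 33*k^3 - 38*k^2 + 26*k + 24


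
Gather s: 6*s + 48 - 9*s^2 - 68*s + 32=-9*s^2 - 62*s + 80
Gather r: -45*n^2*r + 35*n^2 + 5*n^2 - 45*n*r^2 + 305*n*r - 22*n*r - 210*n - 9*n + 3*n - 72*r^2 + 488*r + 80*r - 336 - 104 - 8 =40*n^2 - 216*n + r^2*(-45*n - 72) + r*(-45*n^2 + 283*n + 568) - 448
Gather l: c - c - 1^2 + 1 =0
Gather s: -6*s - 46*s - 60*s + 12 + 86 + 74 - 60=112 - 112*s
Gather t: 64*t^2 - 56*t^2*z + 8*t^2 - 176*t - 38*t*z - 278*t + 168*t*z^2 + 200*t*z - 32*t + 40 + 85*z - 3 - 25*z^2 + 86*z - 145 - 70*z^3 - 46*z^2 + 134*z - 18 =t^2*(72 - 56*z) + t*(168*z^2 + 162*z - 486) - 70*z^3 - 71*z^2 + 305*z - 126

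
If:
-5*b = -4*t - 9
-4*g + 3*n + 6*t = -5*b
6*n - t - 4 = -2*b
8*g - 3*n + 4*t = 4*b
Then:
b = 281/205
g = 819/820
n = 74/615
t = -22/41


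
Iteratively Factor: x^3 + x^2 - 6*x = (x)*(x^2 + x - 6) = x*(x - 2)*(x + 3)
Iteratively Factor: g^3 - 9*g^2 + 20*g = (g - 5)*(g^2 - 4*g) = g*(g - 5)*(g - 4)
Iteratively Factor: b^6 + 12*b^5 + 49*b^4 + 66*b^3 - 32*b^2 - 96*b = (b + 3)*(b^5 + 9*b^4 + 22*b^3 - 32*b) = b*(b + 3)*(b^4 + 9*b^3 + 22*b^2 - 32) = b*(b + 3)*(b + 4)*(b^3 + 5*b^2 + 2*b - 8) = b*(b + 2)*(b + 3)*(b + 4)*(b^2 + 3*b - 4) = b*(b + 2)*(b + 3)*(b + 4)^2*(b - 1)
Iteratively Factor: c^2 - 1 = (c - 1)*(c + 1)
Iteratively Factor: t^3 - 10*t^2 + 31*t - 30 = (t - 2)*(t^2 - 8*t + 15) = (t - 3)*(t - 2)*(t - 5)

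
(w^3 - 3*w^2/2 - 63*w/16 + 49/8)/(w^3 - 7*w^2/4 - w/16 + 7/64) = 4*(4*w^2 + w - 14)/(16*w^2 - 1)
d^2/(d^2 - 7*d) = d/(d - 7)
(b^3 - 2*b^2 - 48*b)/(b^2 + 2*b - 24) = b*(b - 8)/(b - 4)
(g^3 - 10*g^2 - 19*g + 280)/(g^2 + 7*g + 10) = (g^2 - 15*g + 56)/(g + 2)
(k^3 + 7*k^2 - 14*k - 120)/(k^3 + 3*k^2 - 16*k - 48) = (k^2 + 11*k + 30)/(k^2 + 7*k + 12)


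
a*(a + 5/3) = a^2 + 5*a/3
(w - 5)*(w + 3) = w^2 - 2*w - 15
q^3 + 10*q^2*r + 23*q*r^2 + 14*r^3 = (q + r)*(q + 2*r)*(q + 7*r)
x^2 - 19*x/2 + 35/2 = (x - 7)*(x - 5/2)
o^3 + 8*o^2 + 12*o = o*(o + 2)*(o + 6)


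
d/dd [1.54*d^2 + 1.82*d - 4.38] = 3.08*d + 1.82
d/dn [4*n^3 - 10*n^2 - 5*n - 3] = 12*n^2 - 20*n - 5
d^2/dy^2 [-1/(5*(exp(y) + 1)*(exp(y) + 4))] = (-4*exp(3*y) - 15*exp(2*y) - 9*exp(y) + 20)*exp(y)/(5*(exp(6*y) + 15*exp(5*y) + 87*exp(4*y) + 245*exp(3*y) + 348*exp(2*y) + 240*exp(y) + 64))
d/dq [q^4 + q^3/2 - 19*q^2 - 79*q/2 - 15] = 4*q^3 + 3*q^2/2 - 38*q - 79/2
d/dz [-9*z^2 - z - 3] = -18*z - 1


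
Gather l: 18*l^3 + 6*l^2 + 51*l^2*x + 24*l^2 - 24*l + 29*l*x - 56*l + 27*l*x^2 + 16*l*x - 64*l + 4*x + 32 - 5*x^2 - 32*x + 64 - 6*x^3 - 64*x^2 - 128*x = 18*l^3 + l^2*(51*x + 30) + l*(27*x^2 + 45*x - 144) - 6*x^3 - 69*x^2 - 156*x + 96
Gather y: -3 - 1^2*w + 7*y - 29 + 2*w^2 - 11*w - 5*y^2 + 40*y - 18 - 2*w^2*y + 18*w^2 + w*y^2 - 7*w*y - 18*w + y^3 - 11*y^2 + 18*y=20*w^2 - 30*w + y^3 + y^2*(w - 16) + y*(-2*w^2 - 7*w + 65) - 50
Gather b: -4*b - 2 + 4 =2 - 4*b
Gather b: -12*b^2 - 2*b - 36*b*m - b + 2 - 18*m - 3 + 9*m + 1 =-12*b^2 + b*(-36*m - 3) - 9*m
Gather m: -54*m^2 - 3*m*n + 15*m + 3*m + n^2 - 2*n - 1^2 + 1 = -54*m^2 + m*(18 - 3*n) + n^2 - 2*n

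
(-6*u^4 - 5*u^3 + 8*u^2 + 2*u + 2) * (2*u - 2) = -12*u^5 + 2*u^4 + 26*u^3 - 12*u^2 - 4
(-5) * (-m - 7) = 5*m + 35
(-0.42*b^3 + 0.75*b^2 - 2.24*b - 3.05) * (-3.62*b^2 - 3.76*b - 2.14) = 1.5204*b^5 - 1.1358*b^4 + 6.1876*b^3 + 17.8584*b^2 + 16.2616*b + 6.527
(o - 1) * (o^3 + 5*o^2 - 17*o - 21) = o^4 + 4*o^3 - 22*o^2 - 4*o + 21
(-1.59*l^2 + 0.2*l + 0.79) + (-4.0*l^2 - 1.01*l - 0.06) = -5.59*l^2 - 0.81*l + 0.73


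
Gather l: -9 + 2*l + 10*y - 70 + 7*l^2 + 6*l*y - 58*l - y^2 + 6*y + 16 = 7*l^2 + l*(6*y - 56) - y^2 + 16*y - 63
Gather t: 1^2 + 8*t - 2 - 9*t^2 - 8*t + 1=-9*t^2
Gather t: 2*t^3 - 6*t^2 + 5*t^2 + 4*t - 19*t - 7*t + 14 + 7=2*t^3 - t^2 - 22*t + 21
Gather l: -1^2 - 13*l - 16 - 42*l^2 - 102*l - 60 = -42*l^2 - 115*l - 77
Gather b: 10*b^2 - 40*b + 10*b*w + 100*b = 10*b^2 + b*(10*w + 60)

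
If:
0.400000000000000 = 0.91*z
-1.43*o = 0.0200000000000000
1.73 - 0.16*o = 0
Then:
No Solution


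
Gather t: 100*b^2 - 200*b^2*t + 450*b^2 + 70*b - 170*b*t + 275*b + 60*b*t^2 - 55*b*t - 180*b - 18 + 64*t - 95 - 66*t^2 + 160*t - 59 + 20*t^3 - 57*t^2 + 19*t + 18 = 550*b^2 + 165*b + 20*t^3 + t^2*(60*b - 123) + t*(-200*b^2 - 225*b + 243) - 154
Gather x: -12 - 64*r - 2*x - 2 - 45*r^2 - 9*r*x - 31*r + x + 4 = -45*r^2 - 95*r + x*(-9*r - 1) - 10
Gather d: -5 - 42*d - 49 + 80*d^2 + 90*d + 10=80*d^2 + 48*d - 44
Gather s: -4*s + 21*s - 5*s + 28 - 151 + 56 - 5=12*s - 72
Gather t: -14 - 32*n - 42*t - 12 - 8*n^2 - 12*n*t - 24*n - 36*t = -8*n^2 - 56*n + t*(-12*n - 78) - 26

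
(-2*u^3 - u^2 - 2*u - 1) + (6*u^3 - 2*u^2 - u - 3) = 4*u^3 - 3*u^2 - 3*u - 4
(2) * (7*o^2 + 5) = 14*o^2 + 10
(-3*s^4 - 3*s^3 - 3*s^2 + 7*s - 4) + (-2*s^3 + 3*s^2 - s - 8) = -3*s^4 - 5*s^3 + 6*s - 12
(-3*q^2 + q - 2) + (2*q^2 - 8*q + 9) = -q^2 - 7*q + 7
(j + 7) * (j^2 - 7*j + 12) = j^3 - 37*j + 84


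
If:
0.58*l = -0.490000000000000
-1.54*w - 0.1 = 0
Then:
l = -0.84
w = -0.06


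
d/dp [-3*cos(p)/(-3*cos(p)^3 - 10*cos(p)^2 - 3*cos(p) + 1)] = 48*(6*cos(p)^3 + 10*cos(p)^2 + 1)*sin(p)/(-40*sin(p)^2 + 21*cos(p) + 3*cos(3*p) + 36)^2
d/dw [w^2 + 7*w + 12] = 2*w + 7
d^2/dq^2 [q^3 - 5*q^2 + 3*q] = 6*q - 10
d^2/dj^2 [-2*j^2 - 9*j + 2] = -4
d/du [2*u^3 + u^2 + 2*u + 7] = 6*u^2 + 2*u + 2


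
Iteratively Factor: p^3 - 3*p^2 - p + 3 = (p - 3)*(p^2 - 1) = (p - 3)*(p - 1)*(p + 1)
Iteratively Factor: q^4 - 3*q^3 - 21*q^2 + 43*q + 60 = (q - 3)*(q^3 - 21*q - 20) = (q - 5)*(q - 3)*(q^2 + 5*q + 4) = (q - 5)*(q - 3)*(q + 4)*(q + 1)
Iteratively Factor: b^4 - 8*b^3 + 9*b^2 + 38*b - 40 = (b - 4)*(b^3 - 4*b^2 - 7*b + 10) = (b - 4)*(b - 1)*(b^2 - 3*b - 10) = (b - 5)*(b - 4)*(b - 1)*(b + 2)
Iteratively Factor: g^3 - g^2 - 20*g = (g)*(g^2 - g - 20) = g*(g - 5)*(g + 4)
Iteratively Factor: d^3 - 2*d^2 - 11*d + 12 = (d - 4)*(d^2 + 2*d - 3) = (d - 4)*(d - 1)*(d + 3)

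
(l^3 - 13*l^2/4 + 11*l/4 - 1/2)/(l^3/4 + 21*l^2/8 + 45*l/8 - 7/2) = 2*(4*l^3 - 13*l^2 + 11*l - 2)/(2*l^3 + 21*l^2 + 45*l - 28)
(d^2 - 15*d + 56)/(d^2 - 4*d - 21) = (d - 8)/(d + 3)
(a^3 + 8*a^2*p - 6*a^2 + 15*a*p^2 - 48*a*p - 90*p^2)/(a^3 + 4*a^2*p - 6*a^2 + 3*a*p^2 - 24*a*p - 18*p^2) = (a + 5*p)/(a + p)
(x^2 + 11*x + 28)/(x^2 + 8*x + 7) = (x + 4)/(x + 1)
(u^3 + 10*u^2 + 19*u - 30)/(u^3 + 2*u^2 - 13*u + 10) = (u + 6)/(u - 2)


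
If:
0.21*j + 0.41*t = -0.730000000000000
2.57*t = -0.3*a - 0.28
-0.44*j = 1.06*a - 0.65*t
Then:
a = 1.10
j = -3.01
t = -0.24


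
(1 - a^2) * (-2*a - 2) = 2*a^3 + 2*a^2 - 2*a - 2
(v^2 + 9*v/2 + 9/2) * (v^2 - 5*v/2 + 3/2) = v^4 + 2*v^3 - 21*v^2/4 - 9*v/2 + 27/4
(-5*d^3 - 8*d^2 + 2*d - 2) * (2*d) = -10*d^4 - 16*d^3 + 4*d^2 - 4*d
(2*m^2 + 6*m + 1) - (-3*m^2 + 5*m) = 5*m^2 + m + 1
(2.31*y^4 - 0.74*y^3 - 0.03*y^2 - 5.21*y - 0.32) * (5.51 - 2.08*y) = -4.8048*y^5 + 14.2673*y^4 - 4.015*y^3 + 10.6715*y^2 - 28.0415*y - 1.7632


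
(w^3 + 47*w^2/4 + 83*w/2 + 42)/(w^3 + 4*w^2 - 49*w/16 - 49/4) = 4*(w + 6)/(4*w - 7)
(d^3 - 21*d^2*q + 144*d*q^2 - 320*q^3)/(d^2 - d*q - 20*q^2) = (d^2 - 16*d*q + 64*q^2)/(d + 4*q)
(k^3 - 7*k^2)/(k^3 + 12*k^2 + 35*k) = k*(k - 7)/(k^2 + 12*k + 35)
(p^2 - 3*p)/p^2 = (p - 3)/p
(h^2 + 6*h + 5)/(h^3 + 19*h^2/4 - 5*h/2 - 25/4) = 4/(4*h - 5)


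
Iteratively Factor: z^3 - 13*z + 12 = (z - 3)*(z^2 + 3*z - 4) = (z - 3)*(z - 1)*(z + 4)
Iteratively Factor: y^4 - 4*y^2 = (y + 2)*(y^3 - 2*y^2) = (y - 2)*(y + 2)*(y^2) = y*(y - 2)*(y + 2)*(y)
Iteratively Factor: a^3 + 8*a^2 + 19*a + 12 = (a + 3)*(a^2 + 5*a + 4) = (a + 3)*(a + 4)*(a + 1)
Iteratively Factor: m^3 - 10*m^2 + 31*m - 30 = (m - 5)*(m^2 - 5*m + 6) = (m - 5)*(m - 3)*(m - 2)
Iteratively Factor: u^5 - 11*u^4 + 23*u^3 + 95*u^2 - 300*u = (u - 5)*(u^4 - 6*u^3 - 7*u^2 + 60*u) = (u - 5)*(u - 4)*(u^3 - 2*u^2 - 15*u) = u*(u - 5)*(u - 4)*(u^2 - 2*u - 15) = u*(u - 5)*(u - 4)*(u + 3)*(u - 5)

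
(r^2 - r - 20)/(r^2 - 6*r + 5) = (r + 4)/(r - 1)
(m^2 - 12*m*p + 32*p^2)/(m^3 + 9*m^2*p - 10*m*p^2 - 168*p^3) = (m - 8*p)/(m^2 + 13*m*p + 42*p^2)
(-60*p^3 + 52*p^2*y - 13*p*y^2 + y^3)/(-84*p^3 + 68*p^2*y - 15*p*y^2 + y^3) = (-5*p + y)/(-7*p + y)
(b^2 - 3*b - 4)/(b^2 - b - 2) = (b - 4)/(b - 2)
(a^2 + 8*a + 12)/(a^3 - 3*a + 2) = (a + 6)/(a^2 - 2*a + 1)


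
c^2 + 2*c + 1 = (c + 1)^2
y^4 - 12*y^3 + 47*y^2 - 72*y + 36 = (y - 6)*(y - 3)*(y - 2)*(y - 1)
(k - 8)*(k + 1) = k^2 - 7*k - 8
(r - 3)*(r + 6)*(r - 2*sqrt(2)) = r^3 - 2*sqrt(2)*r^2 + 3*r^2 - 18*r - 6*sqrt(2)*r + 36*sqrt(2)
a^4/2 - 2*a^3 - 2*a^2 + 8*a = a*(a/2 + 1)*(a - 4)*(a - 2)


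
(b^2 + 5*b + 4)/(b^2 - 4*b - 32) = (b + 1)/(b - 8)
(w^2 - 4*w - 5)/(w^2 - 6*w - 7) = (w - 5)/(w - 7)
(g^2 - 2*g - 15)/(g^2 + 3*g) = (g - 5)/g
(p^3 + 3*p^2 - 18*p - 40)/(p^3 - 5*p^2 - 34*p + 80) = (p^2 - 2*p - 8)/(p^2 - 10*p + 16)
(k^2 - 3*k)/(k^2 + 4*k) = (k - 3)/(k + 4)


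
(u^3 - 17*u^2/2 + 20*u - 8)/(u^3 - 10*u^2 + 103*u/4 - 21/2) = 2*(u^2 - 8*u + 16)/(2*u^2 - 19*u + 42)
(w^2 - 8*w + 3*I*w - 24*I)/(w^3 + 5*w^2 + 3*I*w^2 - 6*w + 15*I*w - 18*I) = (w - 8)/(w^2 + 5*w - 6)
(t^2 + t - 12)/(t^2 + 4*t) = (t - 3)/t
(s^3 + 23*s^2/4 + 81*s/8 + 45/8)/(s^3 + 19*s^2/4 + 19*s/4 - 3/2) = (8*s^2 + 22*s + 15)/(2*(4*s^2 + 7*s - 2))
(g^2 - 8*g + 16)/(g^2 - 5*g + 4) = (g - 4)/(g - 1)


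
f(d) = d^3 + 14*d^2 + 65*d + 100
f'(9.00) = 560.00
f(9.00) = 2548.00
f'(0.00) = 65.00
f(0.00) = 100.00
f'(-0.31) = 56.61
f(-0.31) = 81.17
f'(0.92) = 93.30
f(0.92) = 172.43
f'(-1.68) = 26.43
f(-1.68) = 25.57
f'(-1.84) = 23.64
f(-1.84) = 21.57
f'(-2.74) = 10.80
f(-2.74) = 6.44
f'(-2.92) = 8.82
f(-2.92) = 4.67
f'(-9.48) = 69.17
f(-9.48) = -109.99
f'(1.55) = 115.61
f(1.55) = 238.11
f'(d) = 3*d^2 + 28*d + 65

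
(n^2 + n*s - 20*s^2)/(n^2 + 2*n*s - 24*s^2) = (n + 5*s)/(n + 6*s)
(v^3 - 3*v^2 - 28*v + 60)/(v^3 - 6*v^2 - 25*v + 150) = (v - 2)/(v - 5)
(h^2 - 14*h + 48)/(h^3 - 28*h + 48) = (h^2 - 14*h + 48)/(h^3 - 28*h + 48)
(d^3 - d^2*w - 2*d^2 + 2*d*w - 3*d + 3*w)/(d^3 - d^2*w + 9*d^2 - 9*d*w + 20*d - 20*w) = (d^2 - 2*d - 3)/(d^2 + 9*d + 20)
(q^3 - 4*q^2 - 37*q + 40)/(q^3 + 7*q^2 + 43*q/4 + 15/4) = 4*(q^2 - 9*q + 8)/(4*q^2 + 8*q + 3)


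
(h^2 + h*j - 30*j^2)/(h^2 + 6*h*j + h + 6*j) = (h - 5*j)/(h + 1)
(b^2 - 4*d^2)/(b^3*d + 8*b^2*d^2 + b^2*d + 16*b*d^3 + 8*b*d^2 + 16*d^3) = (b^2 - 4*d^2)/(d*(b^3 + 8*b^2*d + b^2 + 16*b*d^2 + 8*b*d + 16*d^2))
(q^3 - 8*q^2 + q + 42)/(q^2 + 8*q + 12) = (q^2 - 10*q + 21)/(q + 6)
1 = 1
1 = 1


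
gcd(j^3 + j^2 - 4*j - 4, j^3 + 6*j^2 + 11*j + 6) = j^2 + 3*j + 2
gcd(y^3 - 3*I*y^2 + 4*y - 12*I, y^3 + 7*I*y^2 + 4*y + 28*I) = y^2 + 4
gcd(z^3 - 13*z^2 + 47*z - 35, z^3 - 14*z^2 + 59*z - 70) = z^2 - 12*z + 35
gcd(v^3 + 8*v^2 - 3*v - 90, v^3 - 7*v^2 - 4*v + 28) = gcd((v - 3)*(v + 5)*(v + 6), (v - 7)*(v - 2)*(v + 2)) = 1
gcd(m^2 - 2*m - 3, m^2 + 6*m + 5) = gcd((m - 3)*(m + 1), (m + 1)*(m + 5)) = m + 1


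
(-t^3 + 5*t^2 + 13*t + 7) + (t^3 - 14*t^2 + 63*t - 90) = -9*t^2 + 76*t - 83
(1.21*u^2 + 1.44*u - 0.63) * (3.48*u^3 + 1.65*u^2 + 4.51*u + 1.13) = 4.2108*u^5 + 7.0077*u^4 + 5.6407*u^3 + 6.8222*u^2 - 1.2141*u - 0.7119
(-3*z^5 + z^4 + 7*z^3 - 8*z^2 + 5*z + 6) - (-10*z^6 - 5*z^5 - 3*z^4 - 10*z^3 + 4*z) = 10*z^6 + 2*z^5 + 4*z^4 + 17*z^3 - 8*z^2 + z + 6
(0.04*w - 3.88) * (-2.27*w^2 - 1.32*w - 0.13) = -0.0908*w^3 + 8.7548*w^2 + 5.1164*w + 0.5044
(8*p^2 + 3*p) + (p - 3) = 8*p^2 + 4*p - 3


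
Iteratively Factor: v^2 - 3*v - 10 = (v + 2)*(v - 5)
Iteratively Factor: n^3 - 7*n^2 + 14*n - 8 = (n - 4)*(n^2 - 3*n + 2) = (n - 4)*(n - 1)*(n - 2)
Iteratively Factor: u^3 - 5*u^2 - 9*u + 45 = (u - 5)*(u^2 - 9) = (u - 5)*(u + 3)*(u - 3)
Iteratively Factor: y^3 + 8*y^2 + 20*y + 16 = (y + 4)*(y^2 + 4*y + 4) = (y + 2)*(y + 4)*(y + 2)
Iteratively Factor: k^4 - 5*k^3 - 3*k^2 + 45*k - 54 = (k - 3)*(k^3 - 2*k^2 - 9*k + 18) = (k - 3)^2*(k^2 + k - 6) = (k - 3)^2*(k + 3)*(k - 2)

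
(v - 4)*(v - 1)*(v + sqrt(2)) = v^3 - 5*v^2 + sqrt(2)*v^2 - 5*sqrt(2)*v + 4*v + 4*sqrt(2)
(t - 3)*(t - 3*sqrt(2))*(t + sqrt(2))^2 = t^4 - 3*t^3 - sqrt(2)*t^3 - 10*t^2 + 3*sqrt(2)*t^2 - 6*sqrt(2)*t + 30*t + 18*sqrt(2)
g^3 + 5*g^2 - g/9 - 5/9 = (g - 1/3)*(g + 1/3)*(g + 5)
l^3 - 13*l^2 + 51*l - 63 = (l - 7)*(l - 3)^2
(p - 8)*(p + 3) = p^2 - 5*p - 24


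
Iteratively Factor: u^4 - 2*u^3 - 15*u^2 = (u - 5)*(u^3 + 3*u^2) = (u - 5)*(u + 3)*(u^2) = u*(u - 5)*(u + 3)*(u)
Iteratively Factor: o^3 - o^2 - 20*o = (o - 5)*(o^2 + 4*o) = (o - 5)*(o + 4)*(o)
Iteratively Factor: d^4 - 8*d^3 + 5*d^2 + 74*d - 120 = (d - 4)*(d^3 - 4*d^2 - 11*d + 30) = (d - 4)*(d - 2)*(d^2 - 2*d - 15) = (d - 5)*(d - 4)*(d - 2)*(d + 3)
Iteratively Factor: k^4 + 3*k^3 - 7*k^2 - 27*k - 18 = (k + 2)*(k^3 + k^2 - 9*k - 9) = (k + 1)*(k + 2)*(k^2 - 9) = (k + 1)*(k + 2)*(k + 3)*(k - 3)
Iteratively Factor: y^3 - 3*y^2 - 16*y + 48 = (y + 4)*(y^2 - 7*y + 12) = (y - 3)*(y + 4)*(y - 4)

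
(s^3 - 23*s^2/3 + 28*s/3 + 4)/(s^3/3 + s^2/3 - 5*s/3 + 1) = (3*s^3 - 23*s^2 + 28*s + 12)/(s^3 + s^2 - 5*s + 3)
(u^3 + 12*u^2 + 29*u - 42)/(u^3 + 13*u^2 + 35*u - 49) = (u + 6)/(u + 7)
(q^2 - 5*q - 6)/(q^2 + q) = (q - 6)/q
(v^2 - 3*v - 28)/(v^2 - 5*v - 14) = (v + 4)/(v + 2)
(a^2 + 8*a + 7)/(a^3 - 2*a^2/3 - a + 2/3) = 3*(a + 7)/(3*a^2 - 5*a + 2)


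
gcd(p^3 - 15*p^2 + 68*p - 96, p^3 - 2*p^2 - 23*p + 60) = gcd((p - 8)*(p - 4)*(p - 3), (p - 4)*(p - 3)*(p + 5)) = p^2 - 7*p + 12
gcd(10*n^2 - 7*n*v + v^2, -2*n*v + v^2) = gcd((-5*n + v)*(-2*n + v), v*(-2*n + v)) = -2*n + v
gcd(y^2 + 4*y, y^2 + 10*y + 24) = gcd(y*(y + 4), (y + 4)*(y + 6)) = y + 4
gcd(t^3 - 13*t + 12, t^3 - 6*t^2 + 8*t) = 1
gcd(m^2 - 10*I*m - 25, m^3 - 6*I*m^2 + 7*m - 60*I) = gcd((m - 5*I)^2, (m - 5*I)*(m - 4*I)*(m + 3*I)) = m - 5*I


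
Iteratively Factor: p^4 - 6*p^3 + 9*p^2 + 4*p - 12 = (p - 2)*(p^3 - 4*p^2 + p + 6) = (p - 3)*(p - 2)*(p^2 - p - 2) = (p - 3)*(p - 2)*(p + 1)*(p - 2)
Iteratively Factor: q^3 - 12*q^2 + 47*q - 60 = (q - 3)*(q^2 - 9*q + 20) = (q - 5)*(q - 3)*(q - 4)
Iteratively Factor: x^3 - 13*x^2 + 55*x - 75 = (x - 5)*(x^2 - 8*x + 15) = (x - 5)*(x - 3)*(x - 5)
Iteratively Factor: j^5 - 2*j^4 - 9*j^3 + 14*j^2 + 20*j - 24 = (j + 2)*(j^4 - 4*j^3 - j^2 + 16*j - 12) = (j + 2)^2*(j^3 - 6*j^2 + 11*j - 6) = (j - 2)*(j + 2)^2*(j^2 - 4*j + 3) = (j - 3)*(j - 2)*(j + 2)^2*(j - 1)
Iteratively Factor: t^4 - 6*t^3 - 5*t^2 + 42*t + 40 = (t + 1)*(t^3 - 7*t^2 + 2*t + 40) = (t - 4)*(t + 1)*(t^2 - 3*t - 10) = (t - 5)*(t - 4)*(t + 1)*(t + 2)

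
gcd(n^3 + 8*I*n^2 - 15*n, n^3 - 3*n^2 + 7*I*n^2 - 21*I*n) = n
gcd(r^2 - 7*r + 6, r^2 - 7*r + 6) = r^2 - 7*r + 6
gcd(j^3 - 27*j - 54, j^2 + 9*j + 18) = j + 3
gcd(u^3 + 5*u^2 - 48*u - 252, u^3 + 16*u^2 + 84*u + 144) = u^2 + 12*u + 36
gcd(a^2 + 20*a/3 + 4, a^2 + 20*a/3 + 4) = a^2 + 20*a/3 + 4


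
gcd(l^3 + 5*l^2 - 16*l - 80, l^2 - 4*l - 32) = l + 4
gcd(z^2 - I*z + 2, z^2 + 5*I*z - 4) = z + I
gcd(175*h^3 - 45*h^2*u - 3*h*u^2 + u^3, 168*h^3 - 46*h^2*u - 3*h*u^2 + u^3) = 7*h + u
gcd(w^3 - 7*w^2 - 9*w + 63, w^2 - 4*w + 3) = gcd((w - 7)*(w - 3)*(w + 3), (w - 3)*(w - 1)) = w - 3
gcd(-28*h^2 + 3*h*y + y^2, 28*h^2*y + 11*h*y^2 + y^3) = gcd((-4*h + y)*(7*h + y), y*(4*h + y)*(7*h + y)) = 7*h + y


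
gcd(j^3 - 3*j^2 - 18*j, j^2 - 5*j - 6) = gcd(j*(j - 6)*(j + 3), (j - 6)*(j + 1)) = j - 6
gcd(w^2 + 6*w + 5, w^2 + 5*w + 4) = w + 1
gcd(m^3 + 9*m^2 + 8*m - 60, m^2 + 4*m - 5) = m + 5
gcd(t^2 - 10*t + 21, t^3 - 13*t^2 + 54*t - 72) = t - 3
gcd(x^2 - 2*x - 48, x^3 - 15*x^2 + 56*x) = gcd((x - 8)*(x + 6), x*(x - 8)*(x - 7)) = x - 8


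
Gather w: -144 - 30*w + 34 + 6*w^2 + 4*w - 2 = 6*w^2 - 26*w - 112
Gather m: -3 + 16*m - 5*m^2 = -5*m^2 + 16*m - 3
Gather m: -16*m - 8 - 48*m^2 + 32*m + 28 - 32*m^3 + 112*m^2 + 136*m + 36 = -32*m^3 + 64*m^2 + 152*m + 56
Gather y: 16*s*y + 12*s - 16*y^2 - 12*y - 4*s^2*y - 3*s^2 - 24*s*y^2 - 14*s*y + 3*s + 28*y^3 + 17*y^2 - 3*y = -3*s^2 + 15*s + 28*y^3 + y^2*(1 - 24*s) + y*(-4*s^2 + 2*s - 15)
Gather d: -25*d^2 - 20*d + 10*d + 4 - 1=-25*d^2 - 10*d + 3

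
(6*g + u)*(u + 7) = 6*g*u + 42*g + u^2 + 7*u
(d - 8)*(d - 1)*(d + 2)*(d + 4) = d^4 - 3*d^3 - 38*d^2 - 24*d + 64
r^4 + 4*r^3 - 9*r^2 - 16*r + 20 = (r - 2)*(r - 1)*(r + 2)*(r + 5)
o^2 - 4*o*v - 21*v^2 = (o - 7*v)*(o + 3*v)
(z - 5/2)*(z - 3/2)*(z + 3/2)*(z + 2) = z^4 - z^3/2 - 29*z^2/4 + 9*z/8 + 45/4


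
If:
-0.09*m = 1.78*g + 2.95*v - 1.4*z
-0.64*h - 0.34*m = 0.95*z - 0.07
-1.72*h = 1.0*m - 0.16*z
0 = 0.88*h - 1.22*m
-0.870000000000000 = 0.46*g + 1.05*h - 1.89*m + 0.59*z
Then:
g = -1.98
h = 0.00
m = 0.00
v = 1.23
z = 0.07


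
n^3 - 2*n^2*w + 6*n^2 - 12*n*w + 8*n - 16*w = (n + 2)*(n + 4)*(n - 2*w)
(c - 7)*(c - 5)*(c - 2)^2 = c^4 - 16*c^3 + 87*c^2 - 188*c + 140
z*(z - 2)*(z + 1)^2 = z^4 - 3*z^2 - 2*z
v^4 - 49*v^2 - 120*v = v*(v - 8)*(v + 3)*(v + 5)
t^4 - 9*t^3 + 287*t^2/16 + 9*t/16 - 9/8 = (t - 6)*(t - 3)*(t - 1/4)*(t + 1/4)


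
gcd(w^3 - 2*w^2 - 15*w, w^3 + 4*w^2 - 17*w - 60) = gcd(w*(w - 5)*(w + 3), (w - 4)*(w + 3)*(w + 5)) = w + 3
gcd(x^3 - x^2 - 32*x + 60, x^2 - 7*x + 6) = 1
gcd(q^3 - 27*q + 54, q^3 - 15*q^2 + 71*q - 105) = q - 3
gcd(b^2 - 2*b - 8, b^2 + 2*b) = b + 2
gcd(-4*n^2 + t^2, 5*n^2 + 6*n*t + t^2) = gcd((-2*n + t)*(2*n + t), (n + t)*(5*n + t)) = 1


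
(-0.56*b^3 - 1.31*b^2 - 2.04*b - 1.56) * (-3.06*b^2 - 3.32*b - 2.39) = 1.7136*b^5 + 5.8678*b^4 + 11.93*b^3 + 14.6773*b^2 + 10.0548*b + 3.7284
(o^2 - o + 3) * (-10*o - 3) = -10*o^3 + 7*o^2 - 27*o - 9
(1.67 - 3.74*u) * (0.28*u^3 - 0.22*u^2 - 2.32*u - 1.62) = -1.0472*u^4 + 1.2904*u^3 + 8.3094*u^2 + 2.1844*u - 2.7054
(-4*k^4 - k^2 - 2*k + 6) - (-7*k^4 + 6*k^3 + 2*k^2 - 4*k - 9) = 3*k^4 - 6*k^3 - 3*k^2 + 2*k + 15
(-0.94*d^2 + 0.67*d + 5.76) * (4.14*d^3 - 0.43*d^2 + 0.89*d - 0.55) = -3.8916*d^5 + 3.178*d^4 + 22.7217*d^3 - 1.3635*d^2 + 4.7579*d - 3.168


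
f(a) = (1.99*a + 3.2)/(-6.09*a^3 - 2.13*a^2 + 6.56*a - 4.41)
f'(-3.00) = -0.01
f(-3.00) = -0.02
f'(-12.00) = -0.00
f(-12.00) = -0.00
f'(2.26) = 0.12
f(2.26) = -0.11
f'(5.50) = 0.01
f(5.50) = -0.01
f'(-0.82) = -0.20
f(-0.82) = -0.20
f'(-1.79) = 0.05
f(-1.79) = -0.03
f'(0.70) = 2.16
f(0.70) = -1.56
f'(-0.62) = -0.32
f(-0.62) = -0.25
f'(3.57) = 0.02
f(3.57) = -0.04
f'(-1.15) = 0.02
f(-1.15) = -0.17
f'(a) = (1.99*a + 3.2)*(18.27*a^2 + 4.26*a - 6.56)/(-6.09*a^3 - 2.13*a^2 + 6.56*a - 4.41)^2 + 1.99/(-6.09*a^3 - 2.13*a^2 + 6.56*a - 4.41)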